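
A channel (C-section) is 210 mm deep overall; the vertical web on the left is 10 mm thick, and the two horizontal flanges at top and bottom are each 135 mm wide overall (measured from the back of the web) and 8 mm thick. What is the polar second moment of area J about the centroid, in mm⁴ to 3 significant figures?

Split into non-overlapping primitives; take the origin at the lower-left of the bounding box.
Web: 10 × 210, A = 2 100 mm², y = 105 mm, Ī = 7 717 500 mm⁴.
Top flange (beyond web): 125 × 8, A = 1 000 mm², y = 206 mm, Ī = 5333.3 mm⁴.
Bottom flange (beyond web): 125 × 8, A = 1 000 mm², y = 4 mm, Ī = 5333.3 mm⁴.
By symmetry the centroid is at mid-height, ȳ = 105 mm.
Transfer each piece to the centroidal x-axis using Ī + A·d² with d = y − 105:
  web: d = 0 mm → contributes +7 717 500 mm⁴
  top flange (beyond web): d = 101 mm → contributes +10 206 333 mm⁴
  bottom flange (beyond web): d = -101 mm → contributes +10 206 333 mm⁴
Total I = 28 130 167 mm⁴.
For the y-axis: x̄ = 37.927 mm.
Repeating about the centroidal y-axis gives I_y = 7 289 045 mm⁴.
Polar second moment: J = I_x + I_y = 35 419 211 mm⁴.

J ≈ 3.54 × 10⁷ mm⁴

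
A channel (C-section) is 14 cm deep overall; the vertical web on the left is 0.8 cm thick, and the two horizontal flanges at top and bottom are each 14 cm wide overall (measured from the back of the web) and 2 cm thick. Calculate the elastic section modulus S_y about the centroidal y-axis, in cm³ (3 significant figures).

Break the section into simple shapes (no overlaps), measuring from the bottom-left corner of the bounding box.
Web: 0.8 × 14, A = 11.2 cm², x = 0.4 cm, Ī = 0.59733 cm⁴.
Top flange (beyond web): 13.2 × 2, A = 26.4 cm², x = 7.4 cm, Ī = 383.33 cm⁴.
Bottom flange (beyond web): 13.2 × 2, A = 26.4 cm², x = 7.4 cm, Ī = 383.33 cm⁴.
Centroid: x̄ = ΣA·x / ΣA = 6.175 cm.
Transfer each piece to the centroidal y-axis using Ī + A·d² with d = x − 6.175:
  web: d = -5.775 cm → contributes +374.12 cm⁴
  top flange (beyond web): d = 1.225 cm → contributes +422.94 cm⁴
  bottom flange (beyond web): d = 1.225 cm → contributes +422.94 cm⁴
Total I = 1 220 cm⁴.
Extreme fibre distance c = 7.825 cm; S = I/c = 155.91 cm³.

S_y ≈ 156 cm³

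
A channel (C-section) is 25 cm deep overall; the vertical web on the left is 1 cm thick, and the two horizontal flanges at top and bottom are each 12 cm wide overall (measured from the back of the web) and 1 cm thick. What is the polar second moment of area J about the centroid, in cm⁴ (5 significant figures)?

Break the section into simple shapes (no overlaps), measuring from the bottom-left corner of the bounding box.
Web: 1 × 25, A = 25 cm², y = 12.5 cm, Ī = 1302.083 cm⁴.
Top flange (beyond web): 11 × 1, A = 11 cm², y = 24.5 cm, Ī = 0.9166667 cm⁴.
Bottom flange (beyond web): 11 × 1, A = 11 cm², y = 0.5 cm, Ī = 0.9166667 cm⁴.
By symmetry the centroid is at mid-height, ȳ = 12.5 cm.
Transfer each piece to the centroidal x-axis using Ī + A·d² with d = y − 12.5:
  web: d = 0 cm → contributes +1302.083 cm⁴
  top flange (beyond web): d = 12 cm → contributes +1584.917 cm⁴
  bottom flange (beyond web): d = -12 cm → contributes +1584.917 cm⁴
Total I = 4471.917 cm⁴.
For the y-axis: x̄ = 3.308511 cm.
Repeating about the centroidal y-axis gives I_y = 645.1933 cm⁴.
Polar second moment: J = I_x + I_y = 5117.11 cm⁴.

J ≈ 5117.1 cm⁴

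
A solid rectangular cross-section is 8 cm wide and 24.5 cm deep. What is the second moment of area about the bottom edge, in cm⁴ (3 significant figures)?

The section: 8 × 24.5, A = 196 cm², y = 12.25 cm, Ī = 9804.1 cm⁴.
Transfer it to a horizontal axis along the bottom face using Ī + A·d² with d = y − 0:
  the section: d = 12.25 cm → contributes +39 216 cm⁴
Total I = 39 216 cm⁴.

I_base ≈ 3.92 × 10⁴ cm⁴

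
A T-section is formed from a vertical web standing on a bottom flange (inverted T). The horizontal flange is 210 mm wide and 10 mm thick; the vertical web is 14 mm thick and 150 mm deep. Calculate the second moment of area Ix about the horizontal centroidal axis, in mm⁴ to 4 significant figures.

Ix ≈ 1.068 × 10⁷ mm⁴

Split into non-overlapping primitives; take the origin at the lower-left of the bounding box.
Flange: 210 × 10, A = 2 100 mm², y = 5 mm, Ī = 17 500 mm⁴.
Web: 14 × 150, A = 2 100 mm², y = 85 mm, Ī = 3 937 500 mm⁴.
Centroid: ȳ = ΣA·y / ΣA = 45 mm.
Transfer each piece to the horizontal centroidal axis using Ī + A·d² with d = y − 45:
  flange: d = -40 mm → contributes +3 377 500 mm⁴
  web: d = 40 mm → contributes +7 297 500 mm⁴
Total I = 10 675 000 mm⁴.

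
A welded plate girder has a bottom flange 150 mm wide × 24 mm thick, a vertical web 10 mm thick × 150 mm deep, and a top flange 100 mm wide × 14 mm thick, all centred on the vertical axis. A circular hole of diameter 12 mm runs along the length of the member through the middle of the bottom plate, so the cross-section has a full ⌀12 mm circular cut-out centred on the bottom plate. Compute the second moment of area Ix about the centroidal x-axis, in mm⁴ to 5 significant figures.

Break the section into simple shapes (no overlaps), measuring from the bottom-left corner of the bounding box.
Bottom plate: 150 × 24, A = 3 600 mm², y = 12 mm, Ī = 172 800 mm⁴.
Web plate: 10 × 150, A = 1 500 mm², y = 99 mm, Ī = 2 812 500 mm⁴.
Top plate: 100 × 14, A = 1 400 mm², y = 181 mm, Ī = 22866.67 mm⁴.
Hole (subtracted): ⌀12, A = 113.0973 mm², y = 12 mm, Ī = 1017.876 mm⁴.
Centroid: ȳ = ΣA·y / ΣA = 69.477 mm.
Transfer each piece to the centroidal x-axis using Ī + A·d² with d = y − 69.477:
  bottom plate: d = -57.477 mm → contributes +12 065 780 mm⁴
  web plate: d = 29.523 mm → contributes +4 119 911 mm⁴
  top plate: d = 111.523 mm → contributes +17 435 198 mm⁴
  hole: d = -57.477 mm → contributes −374646.8 mm⁴
Total I = 33 246 242 mm⁴.

Ix ≈ 3.3246 × 10⁷ mm⁴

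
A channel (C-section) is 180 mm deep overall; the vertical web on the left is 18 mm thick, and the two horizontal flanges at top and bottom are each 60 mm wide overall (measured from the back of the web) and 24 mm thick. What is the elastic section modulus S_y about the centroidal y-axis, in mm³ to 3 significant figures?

Break the section into simple shapes (no overlaps), measuring from the bottom-left corner of the bounding box.
Web: 18 × 180, A = 3 240 mm², x = 9 mm, Ī = 87 480 mm⁴.
Top flange (beyond web): 42 × 24, A = 1 008 mm², x = 39 mm, Ī = 148 176 mm⁴.
Bottom flange (beyond web): 42 × 24, A = 1 008 mm², x = 39 mm, Ī = 148 176 mm⁴.
Centroid: x̄ = ΣA·x / ΣA = 20.507 mm.
Transfer each piece to the centroidal y-axis using Ī + A·d² with d = x − 20.507:
  web: d = -11.507 mm → contributes +516 481 mm⁴
  top flange (beyond web): d = 18.493 mm → contributes +492 909 mm⁴
  bottom flange (beyond web): d = 18.493 mm → contributes +492 909 mm⁴
Total I = 1 502 298 mm⁴.
Extreme fibre distance c = 39.493 mm; S = I/c = 38 039 mm³.

S_y ≈ 3.80 × 10⁴ mm³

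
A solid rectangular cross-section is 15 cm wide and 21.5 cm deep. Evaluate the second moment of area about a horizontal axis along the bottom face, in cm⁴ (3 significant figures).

The section: 15 × 21.5, A = 322.5 cm², y = 10.75 cm, Ī = 12 423 cm⁴.
Transfer it to the base of the section using Ī + A·d² with d = y − 0:
  the section: d = 10.75 cm → contributes +49 692 cm⁴
Total I = 49 692 cm⁴.

I_base ≈ 4.97 × 10⁴ cm⁴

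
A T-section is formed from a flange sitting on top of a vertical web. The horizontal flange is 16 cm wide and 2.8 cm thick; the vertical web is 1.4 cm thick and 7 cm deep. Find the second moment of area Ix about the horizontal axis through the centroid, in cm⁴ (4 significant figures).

Break the section into simple shapes (no overlaps), measuring from the bottom-left corner of the bounding box.
Flange: 16 × 2.8, A = 44.8 cm², y = 8.4 cm, Ī = 29.2693 cm⁴.
Web: 1.4 × 7, A = 9.8 cm², y = 3.5 cm, Ī = 40.0167 cm⁴.
Centroid: ȳ = ΣA·y / ΣA = 7.52051 cm.
Transfer each piece to the horizontal axis through the centroid using Ī + A·d² with d = y − 7.52051:
  flange: d = 0.879487 cm → contributes +63.922 cm⁴
  web: d = -4.02051 cm → contributes +198.429 cm⁴
Total I = 262.351 cm⁴.

Ix ≈ 262.4 cm⁴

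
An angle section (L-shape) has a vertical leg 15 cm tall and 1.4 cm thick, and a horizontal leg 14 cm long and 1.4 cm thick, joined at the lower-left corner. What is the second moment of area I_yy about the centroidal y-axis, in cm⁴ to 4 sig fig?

Treat the section as a set of non-overlapping primitives; coordinates are from the bounding-box lower-left.
Vertical leg: 1.4 × 15, A = 21 cm², x = 0.7 cm, Ī = 3.43 cm⁴.
Horizontal leg (remainder): 12.6 × 1.4, A = 17.64 cm², x = 7.7 cm, Ī = 233.377 cm⁴.
Centroid: x̄ = ΣA·x / ΣA = 3.89565 cm.
Transfer each piece to the centroidal y-axis using Ī + A·d² with d = x − 3.89565:
  vertical leg: d = -3.19565 cm → contributes +217.886 cm⁴
  horizontal leg (remainder): d = 3.80435 cm → contributes +488.682 cm⁴
Total I = 706.568 cm⁴.

I_yy ≈ 706.6 cm⁴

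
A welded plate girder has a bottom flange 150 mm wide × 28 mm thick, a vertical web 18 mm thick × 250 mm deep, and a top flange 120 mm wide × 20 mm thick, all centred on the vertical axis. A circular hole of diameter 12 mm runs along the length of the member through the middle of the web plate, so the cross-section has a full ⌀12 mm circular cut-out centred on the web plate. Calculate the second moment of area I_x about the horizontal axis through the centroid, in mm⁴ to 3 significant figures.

Treat the section as a set of non-overlapping primitives; coordinates are from the bounding-box lower-left.
Bottom plate: 150 × 28, A = 4 200 mm², y = 14 mm, Ī = 274 400 mm⁴.
Web plate: 18 × 250, A = 4 500 mm², y = 153 mm, Ī = 23 437 500 mm⁴.
Top plate: 120 × 20, A = 2 400 mm², y = 288 mm, Ī = 80 000 mm⁴.
Hole (subtracted): ⌀12, A = 113.1 mm², y = 153 mm, Ī = 1017.9 mm⁴.
Centroid: ȳ = ΣA·y / ΣA = 129.35 mm.
Transfer each piece to the horizontal axis through the centroid using Ī + A·d² with d = y − 129.35:
  bottom plate: d = -115.35 mm → contributes +56 161 564 mm⁴
  web plate: d = 23.646 mm → contributes +25 953 672 mm⁴
  top plate: d = 158.65 mm → contributes +60 484 784 mm⁴
  hole: d = 23.646 mm → contributes −64 256 mm⁴
Total I = 142 535 764 mm⁴.

I_x ≈ 1.43 × 10⁸ mm⁴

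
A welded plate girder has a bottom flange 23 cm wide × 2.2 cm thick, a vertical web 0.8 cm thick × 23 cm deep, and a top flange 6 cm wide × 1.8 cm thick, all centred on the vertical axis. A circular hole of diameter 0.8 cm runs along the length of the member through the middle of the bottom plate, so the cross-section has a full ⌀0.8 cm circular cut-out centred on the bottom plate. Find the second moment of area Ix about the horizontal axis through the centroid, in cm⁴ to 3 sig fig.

Ix ≈ 7330 cm⁴

Treat the section as a set of non-overlapping primitives; coordinates are from the bounding-box lower-left.
Bottom plate: 23 × 2.2, A = 50.6 cm², y = 1.1 cm, Ī = 20.409 cm⁴.
Web plate: 0.8 × 23, A = 18.4 cm², y = 13.7 cm, Ī = 811.13 cm⁴.
Top plate: 6 × 1.8, A = 10.8 cm², y = 26.1 cm, Ī = 2.916 cm⁴.
Hole (subtracted): ⌀0.8, A = 0.50265 cm², y = 1.1 cm, Ī = 0.020106 cm⁴.
Centroid: ȳ = ΣA·y / ΣA = 7.4286 cm.
Transfer each piece to the horizontal axis through the centroid using Ī + A·d² with d = y − 7.4286:
  bottom plate: d = -6.3286 cm → contributes +2 047 cm⁴
  web plate: d = 6.2714 cm → contributes +1534.8 cm⁴
  top plate: d = 18.671 cm → contributes +3 768 cm⁴
  hole: d = -6.3286 cm → contributes −20.152 cm⁴
Total I = 7329.7 cm⁴.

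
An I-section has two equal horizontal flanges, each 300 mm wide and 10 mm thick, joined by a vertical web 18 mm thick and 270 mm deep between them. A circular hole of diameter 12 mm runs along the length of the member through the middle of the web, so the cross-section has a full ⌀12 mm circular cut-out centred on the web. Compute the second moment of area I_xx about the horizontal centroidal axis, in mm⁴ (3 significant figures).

I_xx ≈ 1.47 × 10⁸ mm⁴

Treat the section as a set of non-overlapping primitives; coordinates are from the bounding-box lower-left.
Bottom flange: 300 × 10, A = 3 000 mm², y = 5 mm, Ī = 25 000 mm⁴.
Web: 18 × 270, A = 4 860 mm², y = 145 mm, Ī = 29 524 500 mm⁴.
Top flange: 300 × 10, A = 3 000 mm², y = 285 mm, Ī = 25 000 mm⁴.
Hole (subtracted): ⌀12, A = 113.1 mm², y = 145 mm, Ī = 1017.9 mm⁴.
By symmetry the centroid is at mid-height, ȳ = 145 mm.
Transfer each piece to the horizontal centroidal axis using Ī + A·d² with d = y − 145:
  bottom flange: d = -140 mm → contributes +58 825 000 mm⁴
  web: d = 0 mm → contributes +29 524 500 mm⁴
  top flange: d = 140 mm → contributes +58 825 000 mm⁴
  hole: d = 0 mm → contributes −1017.9 mm⁴
Total I = 147 173 482 mm⁴.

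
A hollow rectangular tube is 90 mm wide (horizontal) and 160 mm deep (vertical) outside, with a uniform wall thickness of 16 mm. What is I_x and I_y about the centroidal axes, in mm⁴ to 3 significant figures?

Break the section into simple shapes (no overlaps), measuring from the bottom-left corner of the bounding box.
Outer rectangle: 90 × 160, A = 14 400 mm², y = 80 mm, Ī = 30 720 000 mm⁴.
Inner void (subtracted): 58 × 128, A = 7 424 mm², y = 80 mm, Ī = 10 136 235 mm⁴.
By symmetry the centroid is at mid-height, ȳ = 80 mm.
All pieces are centred on the centroidal x-axis, so I = ΣĪ (holes subtracted) = 20 583 765 mm⁴.
Repeating about the centroidal y-axis gives I_y = 7 638 805 mm⁴.

I_x ≈ 2.06 × 10⁷ mm⁴, I_y ≈ 7.64 × 10⁶ mm⁴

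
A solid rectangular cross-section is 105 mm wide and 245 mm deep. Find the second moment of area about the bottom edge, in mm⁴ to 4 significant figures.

The section: 105 × 245, A = 25 725 mm², y = 122.5 mm, Ī = 128 678 594 mm⁴.
Transfer it to the base of the section using Ī + A·d² with d = y − 0:
  the section: d = 122.5 mm → contributes +514 714 375 mm⁴
Total I = 514 714 375 mm⁴.

I_base ≈ 5.147 × 10⁸ mm⁴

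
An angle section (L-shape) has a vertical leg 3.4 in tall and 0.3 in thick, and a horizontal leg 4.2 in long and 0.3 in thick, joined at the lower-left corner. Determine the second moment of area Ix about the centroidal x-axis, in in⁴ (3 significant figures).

Ix ≈ 2.30 in⁴

Break the section into simple shapes (no overlaps), measuring from the bottom-left corner of the bounding box.
Vertical leg: 0.3 × 3.4, A = 1.02 in², y = 1.7 in, Ī = 0.9826 in⁴.
Horizontal leg (remainder): 3.9 × 0.3, A = 1.17 in², y = 0.15 in, Ī = 0.008775 in⁴.
Centroid: ȳ = ΣA·y / ΣA = 0.87192 in.
Transfer each piece to the centroidal x-axis using Ī + A·d² with d = y − 0.87192:
  vertical leg: d = 0.82808 in → contributes +1.682 in⁴
  horizontal leg (remainder): d = -0.72192 in → contributes +0.61854 in⁴
Total I = 2.3006 in⁴.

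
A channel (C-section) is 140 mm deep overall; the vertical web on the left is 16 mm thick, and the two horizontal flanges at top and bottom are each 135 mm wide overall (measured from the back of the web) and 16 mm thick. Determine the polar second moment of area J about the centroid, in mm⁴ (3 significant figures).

J ≈ 2.93 × 10⁷ mm⁴

Decompose the section into non-overlapping parts with the origin at the bottom-left of its bounding rectangle.
Web: 16 × 140, A = 2 240 mm², y = 70 mm, Ī = 3 658 667 mm⁴.
Top flange (beyond web): 119 × 16, A = 1 904 mm², y = 132 mm, Ī = 40 619 mm⁴.
Bottom flange (beyond web): 119 × 16, A = 1 904 mm², y = 8 mm, Ī = 40 619 mm⁴.
By symmetry the centroid is at mid-height, ȳ = 70 mm.
Transfer each piece to the centroidal x-axis using Ī + A·d² with d = y − 70:
  web: d = 0 mm → contributes +3 658 667 mm⁴
  top flange (beyond web): d = 62 mm → contributes +7 359 595 mm⁴
  bottom flange (beyond web): d = -62 mm → contributes +7 359 595 mm⁴
Total I = 18 377 856 mm⁴.
For the y-axis: x̄ = 50.5 mm.
Repeating about the centroidal y-axis gives I_y = 10 967 544 mm⁴.
Polar second moment: J = I_x + I_y = 29 345 400 mm⁴.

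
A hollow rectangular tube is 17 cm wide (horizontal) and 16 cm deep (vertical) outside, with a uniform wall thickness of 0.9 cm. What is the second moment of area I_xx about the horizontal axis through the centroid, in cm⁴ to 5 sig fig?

I_xx ≈ 2175.8 cm⁴

Treat the section as a set of non-overlapping primitives; coordinates are from the bounding-box lower-left.
Outer rectangle: 17 × 16, A = 272 cm², y = 8 cm, Ī = 5802.667 cm⁴.
Inner void (subtracted): 15.2 × 14.2, A = 215.84 cm², y = 8 cm, Ī = 3626.831 cm⁴.
By symmetry the centroid is at mid-height, ȳ = 8 cm.
All pieces are centred on the horizontal axis through the centroid, so I = ΣĪ (holes subtracted) = 2175.835 cm⁴.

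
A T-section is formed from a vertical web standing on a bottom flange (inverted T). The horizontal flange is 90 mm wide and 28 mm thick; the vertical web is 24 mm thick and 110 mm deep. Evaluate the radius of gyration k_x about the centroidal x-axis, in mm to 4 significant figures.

k_x ≈ 41.68 mm

Decompose the section into non-overlapping parts with the origin at the bottom-left of its bounding rectangle.
Flange: 90 × 28, A = 2 520 mm², y = 14 mm, Ī = 164 640 mm⁴.
Web: 24 × 110, A = 2 640 mm², y = 83 mm, Ī = 2 662 000 mm⁴.
Centroid: ȳ = ΣA·y / ΣA = 49.3023 mm.
Transfer each piece to the centroidal x-axis using Ī + A·d² with d = y − 49.3023:
  flange: d = -35.3023 mm → contributes +3 305 201 mm⁴
  web: d = 33.6977 mm → contributes +5 659 808 mm⁴
Total I = 8 965 008 mm⁴.
Radius of gyration: k = √(I/A) = √(8 965 008 / 5 160) = 41.6822 mm.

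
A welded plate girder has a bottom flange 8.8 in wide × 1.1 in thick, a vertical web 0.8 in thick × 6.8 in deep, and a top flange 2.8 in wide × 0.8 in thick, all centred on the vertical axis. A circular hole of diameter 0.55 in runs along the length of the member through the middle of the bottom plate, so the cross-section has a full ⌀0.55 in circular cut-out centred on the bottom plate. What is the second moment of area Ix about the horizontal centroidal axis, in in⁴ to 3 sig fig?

Ix ≈ 153 in⁴

Decompose the section into non-overlapping parts with the origin at the bottom-left of its bounding rectangle.
Bottom plate: 8.8 × 1.1, A = 9.68 in², y = 0.55 in, Ī = 0.97607 in⁴.
Web plate: 0.8 × 6.8, A = 5.44 in², y = 4.5 in, Ī = 20.962 in⁴.
Top plate: 2.8 × 0.8, A = 2.24 in², y = 8.3 in, Ī = 0.11947 in⁴.
Hole (subtracted): ⌀0.55, A = 0.23758 in², y = 0.55 in, Ī = 0.0044918 in⁴.
Centroid: ȳ = ΣA·y / ΣA = 2.8188 in.
Transfer each piece to the horizontal centroidal axis using Ī + A·d² with d = y − 2.8188:
  bottom plate: d = -2.2688 in → contributes +50.805 in⁴
  web plate: d = 1.6812 in → contributes +36.337 in⁴
  top plate: d = 5.4812 in → contributes +67.416 in⁴
  hole: d = -2.2688 in → contributes −1.2275 in⁴
Total I = 153.33 in⁴.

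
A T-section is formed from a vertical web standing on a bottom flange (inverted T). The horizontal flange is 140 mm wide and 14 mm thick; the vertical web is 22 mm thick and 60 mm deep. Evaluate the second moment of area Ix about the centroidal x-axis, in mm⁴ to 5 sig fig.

Ix ≈ 1.5079 × 10⁶ mm⁴

Break the section into simple shapes (no overlaps), measuring from the bottom-left corner of the bounding box.
Flange: 140 × 14, A = 1 960 mm², y = 7 mm, Ī = 32013.33 mm⁴.
Web: 22 × 60, A = 1 320 mm², y = 44 mm, Ī = 396 000 mm⁴.
Centroid: ȳ = ΣA·y / ΣA = 21.89024 mm.
Transfer each piece to the centroidal x-axis using Ī + A·d² with d = y − 21.89024:
  flange: d = -14.89024 mm → contributes +466583.3 mm⁴
  web: d = 22.10976 mm → contributes +1 041 271 mm⁴
Total I = 1 507 854 mm⁴.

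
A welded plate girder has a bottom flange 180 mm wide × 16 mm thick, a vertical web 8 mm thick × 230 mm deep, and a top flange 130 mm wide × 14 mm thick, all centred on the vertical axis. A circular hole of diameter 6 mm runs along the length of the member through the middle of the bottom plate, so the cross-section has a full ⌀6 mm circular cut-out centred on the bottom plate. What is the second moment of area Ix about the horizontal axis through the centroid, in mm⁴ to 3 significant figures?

Split into non-overlapping primitives; take the origin at the lower-left of the bounding box.
Bottom plate: 180 × 16, A = 2 880 mm², y = 8 mm, Ī = 61 440 mm⁴.
Web plate: 8 × 230, A = 1 840 mm², y = 131 mm, Ī = 8 111 333 mm⁴.
Top plate: 130 × 14, A = 1 820 mm², y = 253 mm, Ī = 29 727 mm⁴.
Hole (subtracted): ⌀6, A = 28.274 mm², y = 8 mm, Ī = 63.617 mm⁴.
Centroid: ȳ = ΣA·y / ΣA = 111.23 mm.
Transfer each piece to the horizontal axis through the centroid using Ī + A·d² with d = y − 111.23:
  bottom plate: d = -103.23 mm → contributes +30 753 296 mm⁴
  web plate: d = 19.768 mm → contributes +8 830 340 mm⁴
  top plate: d = 141.77 mm → contributes +36 608 267 mm⁴
  hole: d = -103.23 mm → contributes −301 380 mm⁴
Total I = 75 890 523 mm⁴.

Ix ≈ 7.59 × 10⁷ mm⁴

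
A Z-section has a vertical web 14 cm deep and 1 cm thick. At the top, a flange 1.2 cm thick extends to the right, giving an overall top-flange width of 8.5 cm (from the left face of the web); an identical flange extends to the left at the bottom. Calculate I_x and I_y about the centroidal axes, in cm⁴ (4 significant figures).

Break the section into simple shapes (no overlaps), measuring from the bottom-left corner of the bounding box.
Web: 1 × 14, A = 14 cm², y = 7 cm, Ī = 228.667 cm⁴.
Top flange (beyond web): 7.5 × 1.2, A = 9 cm², y = 13.4 cm, Ī = 1.08 cm⁴.
Bottom flange (beyond web): 7.5 × 1.2, A = 9 cm², y = 0.6 cm, Ī = 1.08 cm⁴.
Centroid: ȳ = ΣA·y / ΣA = 7 cm.
Transfer each piece to the centroidal x-axis using Ī + A·d² with d = y − 7:
  web: d = 0 cm → contributes +228.667 cm⁴
  top flange (beyond web): d = 6.4 cm → contributes +369.72 cm⁴
  bottom flange (beyond web): d = -6.4 cm → contributes +369.72 cm⁴
Total I = 968.107 cm⁴.
For the y-axis: x̄ = 8 cm.
Repeating about the centroidal y-axis gives I_y = 410.667 cm⁴.

I_x ≈ 968.1 cm⁴, I_y ≈ 410.7 cm⁴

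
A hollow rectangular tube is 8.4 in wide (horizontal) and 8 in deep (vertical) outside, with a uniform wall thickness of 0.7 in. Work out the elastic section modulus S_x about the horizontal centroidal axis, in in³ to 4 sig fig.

S_x ≈ 47.67 in³

Break the section into simple shapes (no overlaps), measuring from the bottom-left corner of the bounding box.
Outer rectangle: 8.4 × 8, A = 67.2 in², y = 4 in, Ī = 358.4 in⁴.
Inner void (subtracted): 7 × 6.6, A = 46.2 in², y = 4 in, Ī = 167.706 in⁴.
By symmetry the centroid is at mid-height, ȳ = 4 in.
All pieces are centred on the horizontal centroidal axis, so I = ΣĪ (holes subtracted) = 190.694 in⁴.
Extreme fibre distance c = 4 in; S = I/c = 47.6735 in³.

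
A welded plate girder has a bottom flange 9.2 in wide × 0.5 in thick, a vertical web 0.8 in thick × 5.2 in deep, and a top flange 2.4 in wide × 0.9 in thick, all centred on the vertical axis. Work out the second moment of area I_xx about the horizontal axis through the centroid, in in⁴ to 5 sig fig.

I_xx ≈ 63.177 in⁴

Split into non-overlapping primitives; take the origin at the lower-left of the bounding box.
Bottom plate: 9.2 × 0.5, A = 4.6 in², y = 0.25 in, Ī = 0.09583333 in⁴.
Web plate: 0.8 × 5.2, A = 4.16 in², y = 3.1 in, Ī = 9.373867 in⁴.
Top plate: 2.4 × 0.9, A = 2.16 in², y = 6.15 in, Ī = 0.1458 in⁴.
Centroid: ȳ = ΣA·y / ΣA = 2.502747 in.
Transfer each piece to the horizontal axis through the centroid using Ī + A·d² with d = y − 2.502747:
  bottom plate: d = -2.252747 in → contributes +23.44024 in⁴
  web plate: d = 0.5972527 in → contributes +10.85778 in⁴
  top plate: d = 3.647253 in → contributes +28.8791 in⁴
Total I = 63.17712 in⁴.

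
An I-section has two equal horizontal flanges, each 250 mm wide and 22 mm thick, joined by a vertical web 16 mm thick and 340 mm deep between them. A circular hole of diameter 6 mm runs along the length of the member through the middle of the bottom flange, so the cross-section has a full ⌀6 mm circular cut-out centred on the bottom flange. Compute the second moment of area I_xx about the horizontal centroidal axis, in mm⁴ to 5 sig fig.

I_xx ≈ 4.1229 × 10⁸ mm⁴

Treat the section as a set of non-overlapping primitives; coordinates are from the bounding-box lower-left.
Bottom flange: 250 × 22, A = 5 500 mm², y = 11 mm, Ī = 221833.3 mm⁴.
Web: 16 × 340, A = 5 440 mm², y = 192 mm, Ī = 52 405 333 mm⁴.
Top flange: 250 × 22, A = 5 500 mm², y = 373 mm, Ī = 221833.3 mm⁴.
Hole (subtracted): ⌀6, A = 28.27433 mm², y = 11 mm, Ī = 63.61725 mm⁴.
Centroid: ȳ = ΣA·y / ΣA = 192.3118 mm.
Transfer each piece to the horizontal centroidal axis using Ī + A·d² with d = y − 192.3118:
  bottom flange: d = -181.3118 mm → contributes +181 028 720 mm⁴
  web: d = -0.3118291 mm → contributes +52 405 862 mm⁴
  top flange: d = 180.6882 mm → contributes +179 787 016 mm⁴
  hole: d = -181.3118 mm → contributes −929553.5 mm⁴
Total I = 412 292 045 mm⁴.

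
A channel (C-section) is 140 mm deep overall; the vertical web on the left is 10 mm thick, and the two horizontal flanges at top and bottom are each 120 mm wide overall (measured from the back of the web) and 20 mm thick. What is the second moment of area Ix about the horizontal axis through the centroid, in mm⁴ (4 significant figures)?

Ix ≈ 1.827 × 10⁷ mm⁴

Break the section into simple shapes (no overlaps), measuring from the bottom-left corner of the bounding box.
Web: 10 × 140, A = 1 400 mm², y = 70 mm, Ī = 2 286 667 mm⁴.
Top flange (beyond web): 110 × 20, A = 2 200 mm², y = 130 mm, Ī = 73333.3 mm⁴.
Bottom flange (beyond web): 110 × 20, A = 2 200 mm², y = 10 mm, Ī = 73333.3 mm⁴.
By symmetry the centroid is at mid-height, ȳ = 70 mm.
Transfer each piece to the horizontal axis through the centroid using Ī + A·d² with d = y − 70:
  web: d = 0 mm → contributes +2 286 667 mm⁴
  top flange (beyond web): d = 60 mm → contributes +7 993 333 mm⁴
  bottom flange (beyond web): d = -60 mm → contributes +7 993 333 mm⁴
Total I = 18 273 333 mm⁴.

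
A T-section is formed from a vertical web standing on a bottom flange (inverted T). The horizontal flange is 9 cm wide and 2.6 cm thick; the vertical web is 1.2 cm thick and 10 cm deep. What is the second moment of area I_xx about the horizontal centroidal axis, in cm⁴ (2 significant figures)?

I_xx ≈ 430 cm⁴

Treat the section as a set of non-overlapping primitives; coordinates are from the bounding-box lower-left.
Flange: 9 × 2.6, A = 23.4 cm², y = 1.3 cm, Ī = 13.18 cm⁴.
Web: 1.2 × 10, A = 12 cm², y = 7.6 cm, Ī = 100 cm⁴.
Centroid: ȳ = ΣA·y / ΣA = 3.436 cm.
Transfer each piece to the horizontal centroidal axis using Ī + A·d² with d = y − 3.436:
  flange: d = -2.136 cm → contributes +119.9 cm⁴
  web: d = 4.164 cm → contributes +308.1 cm⁴
Total I = 428 cm⁴.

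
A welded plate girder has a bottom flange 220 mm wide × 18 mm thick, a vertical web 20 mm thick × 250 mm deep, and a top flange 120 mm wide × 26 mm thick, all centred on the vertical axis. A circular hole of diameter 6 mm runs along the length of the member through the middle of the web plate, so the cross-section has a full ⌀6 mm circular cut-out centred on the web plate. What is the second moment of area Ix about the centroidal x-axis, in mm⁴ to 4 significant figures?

Treat the section as a set of non-overlapping primitives; coordinates are from the bounding-box lower-left.
Bottom plate: 220 × 18, A = 3 960 mm², y = 9 mm, Ī = 106 920 mm⁴.
Web plate: 20 × 250, A = 5 000 mm², y = 143 mm, Ī = 26 041 667 mm⁴.
Top plate: 120 × 26, A = 3 120 mm², y = 281 mm, Ī = 175 760 mm⁴.
Hole (subtracted): ⌀6, A = 28.2743 mm², y = 143 mm, Ī = 63.6173 mm⁴.
Centroid: ȳ = ΣA·y / ΣA = 134.696 mm.
Transfer each piece to the centroidal x-axis using Ī + A·d² with d = y − 134.696:
  bottom plate: d = -125.696 mm → contributes +62 672 674 mm⁴
  web plate: d = 8.3042 mm → contributes +26 386 466 mm⁴
  top plate: d = 146.304 mm → contributes +66 959 112 mm⁴
  hole: d = 8.3042 mm → contributes −2013.41 mm⁴
Total I = 156 016 238 mm⁴.

Ix ≈ 1.560 × 10⁸ mm⁴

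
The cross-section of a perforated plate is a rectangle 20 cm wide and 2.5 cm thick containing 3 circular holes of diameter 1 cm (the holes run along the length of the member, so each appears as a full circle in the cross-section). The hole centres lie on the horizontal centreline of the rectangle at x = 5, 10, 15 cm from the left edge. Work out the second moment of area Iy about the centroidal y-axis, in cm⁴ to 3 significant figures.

Iy ≈ 1630 cm⁴

Break the section into simple shapes (no overlaps), measuring from the bottom-left corner of the bounding box.
Plate: 20 × 2.5, A = 50 cm², x = 10 cm, Ī = 1666.7 cm⁴.
Hole 1 (subtracted): ⌀1, A = 0.7854 cm², x = 5 cm, Ī = 0.049087 cm⁴.
Hole 2 (subtracted): ⌀1, A = 0.7854 cm², x = 10 cm, Ī = 0.049087 cm⁴.
Hole 3 (subtracted): ⌀1, A = 0.7854 cm², x = 15 cm, Ī = 0.049087 cm⁴.
By symmetry the centroid is at mid-width, x̄ = 10 cm.
Transfer each piece to the centroidal y-axis using Ī + A·d² with d = x − 10:
  plate: d = 0 cm → contributes +1666.7 cm⁴
  hole 1: d = -5 cm → contributes −19.684 cm⁴
  hole 2: d = 0 cm → contributes −0.049087 cm⁴
  hole 3: d = 5 cm → contributes −19.684 cm⁴
Total I = 1627.2 cm⁴.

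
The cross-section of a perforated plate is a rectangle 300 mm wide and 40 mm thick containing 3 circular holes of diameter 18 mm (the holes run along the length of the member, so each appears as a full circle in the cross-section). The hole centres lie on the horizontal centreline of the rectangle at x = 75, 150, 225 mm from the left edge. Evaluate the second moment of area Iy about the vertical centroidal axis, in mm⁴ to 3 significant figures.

Iy ≈ 8.71 × 10⁷ mm⁴

Treat the section as a set of non-overlapping primitives; coordinates are from the bounding-box lower-left.
Plate: 300 × 40, A = 12 000 mm², x = 150 mm, Ī = 90 000 000 mm⁴.
Hole 1 (subtracted): ⌀18, A = 254.47 mm², x = 75 mm, Ī = 5 153 mm⁴.
Hole 2 (subtracted): ⌀18, A = 254.47 mm², x = 150 mm, Ī = 5 153 mm⁴.
Hole 3 (subtracted): ⌀18, A = 254.47 mm², x = 225 mm, Ī = 5 153 mm⁴.
By symmetry the centroid is at mid-width, x̄ = 150 mm.
Transfer each piece to the vertical centroidal axis using Ī + A·d² with d = x − 150:
  plate: d = 0 mm → contributes +90 000 000 mm⁴
  hole 1: d = -75 mm → contributes −1 436 541 mm⁴
  hole 2: d = 0 mm → contributes −5 153 mm⁴
  hole 3: d = 75 mm → contributes −1 436 541 mm⁴
Total I = 87 121 765 mm⁴.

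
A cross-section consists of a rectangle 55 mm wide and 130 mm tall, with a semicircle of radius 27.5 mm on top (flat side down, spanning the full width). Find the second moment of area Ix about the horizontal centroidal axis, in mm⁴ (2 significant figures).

Split into non-overlapping primitives; take the origin at the lower-left of the bounding box.
Rectangular body: 55 × 130, A = 7 150 mm², y = 65 mm, Ī = 10 069 583 mm⁴.
Semicircular cap: semicircle r = 27.5, A = 1 188 mm², y = 141.7 mm, Ī = 62 772 mm⁴.
Centroid: ȳ = ΣA·y / ΣA = 75.92 mm.
Transfer each piece to the horizontal centroidal axis using Ī + A·d² with d = y − 75.92:
  rectangular body: d = -10.92 mm → contributes +10 922 739 mm⁴
  semicircular cap: d = 65.75 mm → contributes +5 197 870 mm⁴
Total I = 16 120 609 mm⁴.

Ix ≈ 1.6 × 10⁷ mm⁴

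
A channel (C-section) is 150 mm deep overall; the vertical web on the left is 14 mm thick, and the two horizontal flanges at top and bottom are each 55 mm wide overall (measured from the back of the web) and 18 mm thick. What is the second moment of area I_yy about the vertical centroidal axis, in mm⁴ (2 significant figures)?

I_yy ≈ 9.0 × 10⁵ mm⁴

Break the section into simple shapes (no overlaps), measuring from the bottom-left corner of the bounding box.
Web: 14 × 150, A = 2 100 mm², x = 7 mm, Ī = 34 300 mm⁴.
Top flange (beyond web): 41 × 18, A = 738 mm², x = 34.5 mm, Ī = 103 382 mm⁴.
Bottom flange (beyond web): 41 × 18, A = 738 mm², x = 34.5 mm, Ī = 103 382 mm⁴.
Centroid: x̄ = ΣA·x / ΣA = 18.35 mm.
Transfer each piece to the vertical centroidal axis using Ī + A·d² with d = x − 18.35:
  web: d = -11.35 mm → contributes +304 859 mm⁴
  top flange (beyond web): d = 16.15 mm → contributes +295 853 mm⁴
  bottom flange (beyond web): d = 16.15 mm → contributes +295 853 mm⁴
Total I = 896 564 mm⁴.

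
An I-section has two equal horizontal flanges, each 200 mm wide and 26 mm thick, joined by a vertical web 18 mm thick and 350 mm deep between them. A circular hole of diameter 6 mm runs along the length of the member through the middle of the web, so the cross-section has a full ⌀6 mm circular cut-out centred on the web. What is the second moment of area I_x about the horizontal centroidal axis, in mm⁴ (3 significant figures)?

Break the section into simple shapes (no overlaps), measuring from the bottom-left corner of the bounding box.
Bottom flange: 200 × 26, A = 5 200 mm², y = 13 mm, Ī = 292 933 mm⁴.
Web: 18 × 350, A = 6 300 mm², y = 201 mm, Ī = 64 312 500 mm⁴.
Top flange: 200 × 26, A = 5 200 mm², y = 389 mm, Ī = 292 933 mm⁴.
Hole (subtracted): ⌀6, A = 28.274 mm², y = 201 mm, Ī = 63.617 mm⁴.
By symmetry the centroid is at mid-height, ȳ = 201 mm.
Transfer each piece to the horizontal centroidal axis using Ī + A·d² with d = y − 201:
  bottom flange: d = -188 mm → contributes +184 081 733 mm⁴
  web: d = 0 mm → contributes +64 312 500 mm⁴
  top flange: d = 188 mm → contributes +184 081 733 mm⁴
  hole: d = 0 mm → contributes −63.617 mm⁴
Total I = 432 475 903 mm⁴.

I_x ≈ 4.32 × 10⁸ mm⁴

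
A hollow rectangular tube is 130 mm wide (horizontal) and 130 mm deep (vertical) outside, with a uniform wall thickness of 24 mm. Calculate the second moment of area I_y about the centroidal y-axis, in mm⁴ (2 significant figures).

I_y ≈ 2.0 × 10⁷ mm⁴

Split into non-overlapping primitives; take the origin at the lower-left of the bounding box.
Outer rectangle: 130 × 130, A = 16 900 mm², x = 65 mm, Ī = 23 800 833 mm⁴.
Inner void (subtracted): 82 × 82, A = 6 724 mm², x = 65 mm, Ī = 3 767 681 mm⁴.
By symmetry the centroid is at mid-width, x̄ = 65 mm.
All pieces are centred on the centroidal y-axis, so I = ΣĪ (holes subtracted) = 20 033 152 mm⁴.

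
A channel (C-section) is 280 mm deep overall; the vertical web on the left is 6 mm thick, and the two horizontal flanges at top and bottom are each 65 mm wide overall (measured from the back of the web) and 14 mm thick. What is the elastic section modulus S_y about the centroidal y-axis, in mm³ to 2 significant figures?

S_y ≈ 3.0 × 10⁴ mm³

Decompose the section into non-overlapping parts with the origin at the bottom-left of its bounding rectangle.
Web: 6 × 280, A = 1 680 mm², x = 3 mm, Ī = 5 040 mm⁴.
Top flange (beyond web): 59 × 14, A = 826 mm², x = 35.5 mm, Ī = 239 609 mm⁴.
Bottom flange (beyond web): 59 × 14, A = 826 mm², x = 35.5 mm, Ī = 239 609 mm⁴.
Centroid: x̄ = ΣA·x / ΣA = 19.11 mm.
Transfer each piece to the centroidal y-axis using Ī + A·d² with d = x − 19.11:
  web: d = -16.11 mm → contributes +441 240 mm⁴
  top flange (beyond web): d = 16.39 mm → contributes +461 406 mm⁴
  bottom flange (beyond web): d = 16.39 mm → contributes +461 406 mm⁴
Total I = 1 364 052 mm⁴.
Extreme fibre distance c = 45.89 mm; S = I/c = 29 727 mm³.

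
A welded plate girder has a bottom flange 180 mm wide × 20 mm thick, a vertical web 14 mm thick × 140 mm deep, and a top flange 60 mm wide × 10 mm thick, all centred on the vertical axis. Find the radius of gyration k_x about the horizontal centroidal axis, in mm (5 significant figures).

k_x ≈ 57.201 mm

Break the section into simple shapes (no overlaps), measuring from the bottom-left corner of the bounding box.
Bottom plate: 180 × 20, A = 3 600 mm², y = 10 mm, Ī = 120 000 mm⁴.
Web plate: 14 × 140, A = 1 960 mm², y = 90 mm, Ī = 3 201 333 mm⁴.
Top plate: 60 × 10, A = 600 mm², y = 165 mm, Ī = 5 000 mm⁴.
Centroid: ȳ = ΣA·y / ΣA = 50.55195 mm.
Transfer each piece to the horizontal centroidal axis using Ī + A·d² with d = y − 50.55195:
  bottom plate: d = -40.55195 mm → contributes +6 040 058 mm⁴
  web plate: d = 39.44805 mm → contributes +6 251 385 mm⁴
  top plate: d = 114.4481 mm → contributes +7 864 014 mm⁴
Total I = 20 155 457 mm⁴.
Radius of gyration: k = √(I/A) = √(20 155 457 / 6 160) = 57.20131 mm.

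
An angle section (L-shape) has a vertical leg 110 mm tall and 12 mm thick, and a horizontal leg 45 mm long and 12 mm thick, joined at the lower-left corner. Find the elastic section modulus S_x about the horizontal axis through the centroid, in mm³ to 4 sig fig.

Split into non-overlapping primitives; take the origin at the lower-left of the bounding box.
Vertical leg: 12 × 110, A = 1 320 mm², y = 55 mm, Ī = 1 331 000 mm⁴.
Horizontal leg (remainder): 33 × 12, A = 396 mm², y = 6 mm, Ī = 4 752 mm⁴.
Centroid: ȳ = ΣA·y / ΣA = 43.6923 mm.
Transfer each piece to the horizontal axis through the centroid using Ī + A·d² with d = y − 43.6923:
  vertical leg: d = 11.3077 mm → contributes +1 499 780 mm⁴
  horizontal leg (remainder): d = -37.6923 mm → contributes +567 353 mm⁴
Total I = 2 067 134 mm⁴.
Extreme fibre distance c = 66.3077 mm; S = I/c = 31174.9 mm³.

S_x ≈ 3.117 × 10⁴ mm³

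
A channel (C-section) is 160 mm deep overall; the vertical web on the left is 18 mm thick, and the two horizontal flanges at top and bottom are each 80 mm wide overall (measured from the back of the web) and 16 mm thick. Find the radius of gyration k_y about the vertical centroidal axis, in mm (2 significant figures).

k_y ≈ 23 mm

Decompose the section into non-overlapping parts with the origin at the bottom-left of its bounding rectangle.
Web: 18 × 160, A = 2 880 mm², x = 9 mm, Ī = 77 760 mm⁴.
Top flange (beyond web): 62 × 16, A = 992 mm², x = 49 mm, Ī = 317 771 mm⁴.
Bottom flange (beyond web): 62 × 16, A = 992 mm², x = 49 mm, Ī = 317 771 mm⁴.
Centroid: x̄ = ΣA·x / ΣA = 25.32 mm.
Transfer each piece to the vertical centroidal axis using Ī + A·d² with d = x − 25.32:
  web: d = -16.32 mm → contributes +844 430 mm⁴
  top flange (beyond web): d = 23.68 mm → contributes +874 225 mm⁴
  bottom flange (beyond web): d = 23.68 mm → contributes +874 225 mm⁴
Total I = 2 592 880 mm⁴.
Radius of gyration: k = √(I/A) = √(2 592 880 / 4 864) = 23.09 mm.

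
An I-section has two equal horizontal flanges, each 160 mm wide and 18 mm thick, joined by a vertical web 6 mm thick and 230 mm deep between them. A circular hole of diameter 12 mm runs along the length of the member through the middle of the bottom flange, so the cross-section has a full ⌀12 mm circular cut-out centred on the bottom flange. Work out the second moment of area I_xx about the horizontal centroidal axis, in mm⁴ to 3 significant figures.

I_xx ≈ 9.30 × 10⁷ mm⁴

Split into non-overlapping primitives; take the origin at the lower-left of the bounding box.
Bottom flange: 160 × 18, A = 2 880 mm², y = 9 mm, Ī = 77 760 mm⁴.
Web: 6 × 230, A = 1 380 mm², y = 133 mm, Ī = 6 083 500 mm⁴.
Top flange: 160 × 18, A = 2 880 mm², y = 257 mm, Ī = 77 760 mm⁴.
Hole (subtracted): ⌀12, A = 113.1 mm², y = 9 mm, Ī = 1017.9 mm⁴.
Centroid: ȳ = ΣA·y / ΣA = 135 mm.
Transfer each piece to the horizontal centroidal axis using Ī + A·d² with d = y − 135:
  bottom flange: d = -126 mm → contributes +45 797 569 mm⁴
  web: d = -1.9958 mm → contributes +6 088 997 mm⁴
  top flange: d = 122 mm → contributes +42 946 654 mm⁴
  hole: d = -126 mm → contributes −1 796 431 mm⁴
Total I = 93 036 789 mm⁴.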